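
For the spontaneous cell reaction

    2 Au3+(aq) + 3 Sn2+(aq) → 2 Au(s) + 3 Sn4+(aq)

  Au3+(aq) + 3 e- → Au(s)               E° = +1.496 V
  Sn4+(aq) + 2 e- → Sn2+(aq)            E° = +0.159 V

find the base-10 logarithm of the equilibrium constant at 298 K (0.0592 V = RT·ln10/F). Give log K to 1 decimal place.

log K = 135.5

The Au³⁺/Au couple is reduced (cathode); E°cell = +1.496 − (+0.159) = +1.337 V with n = 6.
At equilibrium E = 0, so log K = nE°cell / 0.0592 = (6)(+1.337) / 0.0592 = 135.5.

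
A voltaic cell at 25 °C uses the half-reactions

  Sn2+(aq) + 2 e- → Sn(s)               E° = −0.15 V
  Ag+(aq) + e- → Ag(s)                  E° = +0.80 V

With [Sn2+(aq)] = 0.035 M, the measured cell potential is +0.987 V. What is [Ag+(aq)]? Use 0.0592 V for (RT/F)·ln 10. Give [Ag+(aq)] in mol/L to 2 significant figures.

0.79 M

With Ag⁺/Ag at the cathode and Sn²⁺/Sn at the anode, E°cell = +0.80 − (−0.15) = +0.95 V (n = 2).
Since E = E° − (0.0592/n)·log Q, log Q = n(E° − E)/0.0592 = −1.250.
The balanced reaction is 2 Ag+(aq) + Sn(s) → 2 Ag(s) + Sn2+(aq), so Q = [Sn2+(aq)] / [Ag+(aq)]^2.
Solving for the unknown gives log [Ag+(aq)] = −0.103, so [Ag+(aq)] ≈ 0.79 M.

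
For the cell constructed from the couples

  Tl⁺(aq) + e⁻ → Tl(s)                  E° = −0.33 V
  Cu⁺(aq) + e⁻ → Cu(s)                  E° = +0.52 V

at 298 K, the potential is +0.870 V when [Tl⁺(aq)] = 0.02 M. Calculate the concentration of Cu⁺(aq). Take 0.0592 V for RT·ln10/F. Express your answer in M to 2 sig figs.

0.044 M

Cu⁺/Cu is the cathode (higher E°); E°cell = +0.52 − (−0.33) = +0.85 V with n = 1.
From the Nernst equation, log Q = n(E° − E)/0.0592 = 1·(+0.85 − (+0.870))/0.0592 = −0.338.
Balancing electrons gives Cu⁺(aq) + Tl(s) → Cu(s) + Tl⁺(aq); thus Q = [Tl⁺(aq)] / [Cu⁺(aq)].
Substituting the known concentrations and solving, log [Cu⁺(aq)] = −1.361 and [Cu⁺(aq)] = 0.044 M.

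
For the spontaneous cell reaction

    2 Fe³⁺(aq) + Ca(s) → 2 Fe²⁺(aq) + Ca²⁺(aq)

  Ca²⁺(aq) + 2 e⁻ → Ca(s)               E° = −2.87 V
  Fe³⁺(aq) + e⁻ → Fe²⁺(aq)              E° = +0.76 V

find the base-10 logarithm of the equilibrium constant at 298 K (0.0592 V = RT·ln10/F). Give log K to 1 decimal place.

log K = 122.6

The Fe³⁺/Fe²⁺ couple is reduced (cathode); E°cell = +0.76 − (−2.87) = +3.63 V with n = 2.
At equilibrium E = 0, so log K = nE°cell / 0.0592 = (2)(+3.63) / 0.0592 = 122.6.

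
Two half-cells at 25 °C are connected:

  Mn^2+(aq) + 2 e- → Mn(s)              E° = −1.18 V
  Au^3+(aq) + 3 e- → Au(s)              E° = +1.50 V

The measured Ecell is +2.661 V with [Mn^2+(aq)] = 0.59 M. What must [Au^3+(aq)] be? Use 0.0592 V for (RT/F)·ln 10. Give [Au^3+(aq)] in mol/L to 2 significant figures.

0.049 M

Au³⁺/Au is the cathode (higher E°); E°cell = +1.50 − (−1.18) = +2.68 V with n = 6.
Since E = E° − (0.0592/n)·log Q, log Q = n(E° − E)/0.0592 = 1.926.
The balanced reaction is 2 Au^3+(aq) + 3 Mn(s) → 2 Au(s) + 3 Mn^2+(aq), so Q = [Mn^2+(aq)]^3 / [Au^3+(aq)]^2.
Isolating [Au^3+(aq)] in Q = 10^{1.926} yields log [Au^3+(aq)] = −1.307, i.e. 0.049 M.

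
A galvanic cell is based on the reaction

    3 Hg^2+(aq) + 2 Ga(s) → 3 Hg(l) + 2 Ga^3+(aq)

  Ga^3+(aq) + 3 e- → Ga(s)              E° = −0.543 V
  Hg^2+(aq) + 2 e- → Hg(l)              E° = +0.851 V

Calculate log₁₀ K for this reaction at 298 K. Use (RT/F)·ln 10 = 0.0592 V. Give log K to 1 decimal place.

log K = 141.3

The Hg²⁺/Hg couple is reduced (cathode); E°cell = +0.851 − (−0.543) = +1.394 V with n = 6.
At equilibrium E = 0, so log K = nE°cell / 0.0592 = (6)(+1.394) / 0.0592 = 141.3.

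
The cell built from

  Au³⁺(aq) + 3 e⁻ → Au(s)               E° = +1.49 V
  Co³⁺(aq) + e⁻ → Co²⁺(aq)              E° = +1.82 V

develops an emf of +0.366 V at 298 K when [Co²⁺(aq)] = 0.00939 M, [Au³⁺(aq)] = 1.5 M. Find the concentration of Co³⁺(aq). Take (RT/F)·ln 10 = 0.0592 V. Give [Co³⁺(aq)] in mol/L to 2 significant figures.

The Co³⁺/Co²⁺ couple has the larger reduction potential, so it is the cathode: E°cell = +1.82 − (+1.49) = +0.33 V and n = 3.
Since E = E° − (0.0592/n)·log Q, log Q = n(E° − E)/0.0592 = −1.824.
Balancing electrons gives 3 Co³⁺(aq) + Au(s) → 3 Co²⁺(aq) + Au³⁺(aq); thus Q = ([Co²⁺(aq)]^3·[Au³⁺(aq)]) / [Co³⁺(aq)]^3.
Isolating [Co³⁺(aq)] in Q = 10^{−1.824} yields log [Co³⁺(aq)] = −1.361, i.e. 0.044 M.

0.044 M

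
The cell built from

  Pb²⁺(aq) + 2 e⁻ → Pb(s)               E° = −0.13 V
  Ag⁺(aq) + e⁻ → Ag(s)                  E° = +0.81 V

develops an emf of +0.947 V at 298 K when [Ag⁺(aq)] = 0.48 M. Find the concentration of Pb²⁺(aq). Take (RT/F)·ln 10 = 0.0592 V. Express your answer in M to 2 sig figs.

0.13 M

Ag⁺/Ag is the cathode (higher E°); E°cell = +0.81 − (−0.13) = +0.94 V with n = 2.
From the Nernst equation, log Q = n(E° − E)/0.0592 = 2·(+0.94 − (+0.947))/0.0592 = −0.236.
The balanced reaction is 2 Ag⁺(aq) + Pb(s) → 2 Ag(s) + Pb²⁺(aq), so Q = [Pb²⁺(aq)] / [Ag⁺(aq)]^2.
Isolating [Pb²⁺(aq)] in Q = 10^{−0.236} yields log [Pb²⁺(aq)] = −0.874, i.e. 0.13 M.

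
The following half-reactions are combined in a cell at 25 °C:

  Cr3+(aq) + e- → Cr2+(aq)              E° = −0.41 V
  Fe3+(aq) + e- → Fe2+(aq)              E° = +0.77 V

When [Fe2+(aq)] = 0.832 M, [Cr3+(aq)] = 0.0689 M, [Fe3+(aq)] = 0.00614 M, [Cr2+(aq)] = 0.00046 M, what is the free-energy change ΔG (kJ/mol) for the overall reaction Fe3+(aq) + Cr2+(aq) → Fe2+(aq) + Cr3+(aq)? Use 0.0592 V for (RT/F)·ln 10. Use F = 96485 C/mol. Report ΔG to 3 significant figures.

−89.2 kJ/mol

With Fe³⁺/Fe²⁺ reduced at the cathode, E°cell = +0.77 − (−0.41) = +1.18 V and n = 1.
The reaction quotient is ([Fe2+(aq)]·[Cr3+(aq)]) / ([Fe3+(aq)]·[Cr2+(aq)]) = 2.03×10^4; by Nernst, E = +1.18 − (0.0592/1)(4.307) = +0.9250 V.
Finally ΔG = −nFE = −(1)(96485 C/mol)(+0.9250 V) = −89.2 kJ/mol.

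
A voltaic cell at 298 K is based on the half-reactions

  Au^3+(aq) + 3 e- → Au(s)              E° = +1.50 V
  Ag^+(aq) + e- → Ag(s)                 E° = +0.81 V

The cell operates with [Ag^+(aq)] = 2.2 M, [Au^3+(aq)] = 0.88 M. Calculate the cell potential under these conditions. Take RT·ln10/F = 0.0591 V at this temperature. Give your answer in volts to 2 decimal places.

+0.67 V

Au³⁺/Au is reduced (cathode, E° = +1.50 V) and Ag⁺/Ag is oxidized (anode).
The standard potential is +1.50 − (+0.81) = +0.69 V and the balanced reaction transfers n = 3 electrons.
Balancing gives Au^3+(aq) + 3 Ag(s) → Au(s) + 3 Ag^+(aq); hence Q = [Ag^+(aq)]^3 / [Au^3+(aq)] = 12.1 (log Q = 1.083).
By the Nernst equation, E = +0.69 − (0.0591/3)·(1.083) = +0.67 V.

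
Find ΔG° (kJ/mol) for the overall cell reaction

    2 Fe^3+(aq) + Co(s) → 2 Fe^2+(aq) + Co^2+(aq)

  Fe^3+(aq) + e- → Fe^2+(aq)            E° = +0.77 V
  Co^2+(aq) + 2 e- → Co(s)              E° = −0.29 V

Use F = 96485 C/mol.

In the reaction as written Fe^3+(aq) is reduced, so the Fe³⁺/Fe²⁺ couple is the cathode and Co²⁺/Co is the anode.
E°cell = +0.77 − (−0.29) = +1.06 V; balancing electrons gives n = 2.
ΔG° = −nFE°cell = −(2)(96485)(+1.06) J/mol = −205 kJ/mol.

−205 kJ/mol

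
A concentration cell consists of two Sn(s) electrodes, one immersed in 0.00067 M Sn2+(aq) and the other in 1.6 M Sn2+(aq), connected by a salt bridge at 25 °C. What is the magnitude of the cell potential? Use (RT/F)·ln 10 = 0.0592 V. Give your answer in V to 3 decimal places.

For a concentration cell E°cell = 0, since both electrodes use the same couple.
The compartment with the higher Sn2+(aq) concentration (1.6 M) acts as the cathode; ions are reduced there and produced at the dilute (0.00067 M) anode.
With n = 2, Ecell = −(0.0592/2)·log([dilute]/[conc]) = −(0.0592/2)·log(0.00067/1.6) = +0.100 V.

0.100 V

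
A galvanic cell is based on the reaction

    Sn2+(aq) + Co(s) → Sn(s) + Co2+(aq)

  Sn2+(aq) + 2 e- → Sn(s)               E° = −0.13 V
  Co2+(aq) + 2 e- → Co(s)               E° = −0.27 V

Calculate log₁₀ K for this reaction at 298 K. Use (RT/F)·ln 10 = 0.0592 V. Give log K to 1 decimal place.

log K = 4.7

The Sn²⁺/Sn couple is reduced (cathode); E°cell = −0.13 − (−0.27) = +0.14 V with n = 2.
At equilibrium E = 0, so log K = nE°cell / 0.0592 = (2)(+0.14) / 0.0592 = 4.7.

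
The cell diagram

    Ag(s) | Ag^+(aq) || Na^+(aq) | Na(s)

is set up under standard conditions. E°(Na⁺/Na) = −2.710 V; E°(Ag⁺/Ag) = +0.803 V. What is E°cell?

−3.513 V

By convention the left-hand electrode in cell notation is the anode (oxidation) and the right-hand electrode is the cathode (reduction).
E°cell = E°(right) − E°(left) = −2.710 − (+0.803) = −3.513 V.
The negative sign shows that, as written, the cell would require an external voltage to drive the reaction.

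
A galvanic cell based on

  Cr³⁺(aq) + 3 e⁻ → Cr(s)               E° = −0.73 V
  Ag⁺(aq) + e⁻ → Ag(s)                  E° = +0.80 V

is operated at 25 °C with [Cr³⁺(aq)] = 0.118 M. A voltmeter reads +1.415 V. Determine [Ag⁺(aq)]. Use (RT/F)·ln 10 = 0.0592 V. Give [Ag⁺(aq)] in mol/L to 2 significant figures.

0.0056 M

The Ag⁺/Ag couple has the larger reduction potential, so it is the cathode: E°cell = +0.80 − (−0.73) = +1.53 V and n = 3.
From the Nernst equation, log Q = n(E° − E)/0.0592 = 3·(+1.53 − (+1.415))/0.0592 = 5.828.
The balanced reaction is 3 Ag⁺(aq) + Cr(s) → 3 Ag(s) + Cr³⁺(aq), so Q = [Cr³⁺(aq)] / [Ag⁺(aq)]^3.
Solving for the unknown gives log [Ag⁺(aq)] = −2.252, so [Ag⁺(aq)] ≈ 0.0056 M.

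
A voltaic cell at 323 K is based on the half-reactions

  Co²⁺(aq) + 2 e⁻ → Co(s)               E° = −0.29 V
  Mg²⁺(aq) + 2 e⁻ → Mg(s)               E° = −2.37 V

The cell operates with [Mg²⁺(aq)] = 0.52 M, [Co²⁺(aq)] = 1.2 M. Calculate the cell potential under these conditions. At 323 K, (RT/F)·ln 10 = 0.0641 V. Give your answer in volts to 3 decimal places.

+2.092 V

Since E°(Co²⁺/Co) > E°(Mg²⁺/Mg), Co²⁺/Co serves as the cathode.
E°cell = −0.29 − (−2.37) = +2.08 V, with n = 2 electrons transferred.
Balancing gives Co²⁺(aq) + Mg(s) → Co(s) + Mg²⁺(aq); hence Q = [Mg²⁺(aq)] / [Co²⁺(aq)] = 0.433 (log Q = −0.363).
E = E° − (0.0641/n)·log Q = +2.08 − (0.0641/2)(−0.363) = +2.092 V.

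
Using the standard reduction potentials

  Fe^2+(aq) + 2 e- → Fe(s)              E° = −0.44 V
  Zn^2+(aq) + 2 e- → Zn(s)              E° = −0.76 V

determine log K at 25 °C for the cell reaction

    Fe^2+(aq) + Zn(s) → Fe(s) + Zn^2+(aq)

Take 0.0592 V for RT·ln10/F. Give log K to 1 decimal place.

log K = 10.8

The Fe²⁺/Fe couple is reduced (cathode); E°cell = −0.44 − (−0.76) = +0.32 V with n = 2.
At equilibrium E = 0, so log K = nE°cell / 0.0592 = (2)(+0.32) / 0.0592 = 10.8.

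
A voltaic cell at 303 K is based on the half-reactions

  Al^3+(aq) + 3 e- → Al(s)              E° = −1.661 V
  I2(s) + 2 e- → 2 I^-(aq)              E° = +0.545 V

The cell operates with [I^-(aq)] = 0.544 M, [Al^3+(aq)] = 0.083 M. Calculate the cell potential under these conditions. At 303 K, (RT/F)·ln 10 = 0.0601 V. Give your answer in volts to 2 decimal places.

I₂/I⁻ is reduced (cathode, E° = +0.545 V) and Al³⁺/Al is oxidized (anode).
E°cell = +0.545 − (−1.661) = +2.206 V, with n = 6 electrons transferred.
Balancing gives 3 I2(s) + 2 Al(s) → 6 I^-(aq) + 2 Al^3+(aq); hence Q = [I^-(aq)]^6·[Al^3+(aq)]^2 = 0.000179 (log Q = −3.748).
By the Nernst equation, E = +2.206 − (0.0601/6)·(−3.748) = +2.24 V.

+2.24 V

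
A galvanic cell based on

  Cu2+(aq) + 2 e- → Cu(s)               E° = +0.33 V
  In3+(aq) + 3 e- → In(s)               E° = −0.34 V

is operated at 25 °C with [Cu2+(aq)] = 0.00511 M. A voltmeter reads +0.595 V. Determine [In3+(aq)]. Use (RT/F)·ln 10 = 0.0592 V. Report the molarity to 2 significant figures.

2.3 M

Cu²⁺/Cu is the cathode (higher E°); E°cell = +0.33 − (−0.34) = +0.67 V with n = 6.
Rearranging E = E° − (0.0592/n)·log Q gives log Q = 6(+0.67 − (+0.595))/0.0592 = 7.601.
Balancing electrons gives 3 Cu2+(aq) + 2 In(s) → 3 Cu(s) + 2 In3+(aq); thus Q = [In3+(aq)]^2 / [Cu2+(aq)]^3.
Solving for the unknown gives log [In3+(aq)] = 0.363, so [In3+(aq)] ≈ 2.3 M.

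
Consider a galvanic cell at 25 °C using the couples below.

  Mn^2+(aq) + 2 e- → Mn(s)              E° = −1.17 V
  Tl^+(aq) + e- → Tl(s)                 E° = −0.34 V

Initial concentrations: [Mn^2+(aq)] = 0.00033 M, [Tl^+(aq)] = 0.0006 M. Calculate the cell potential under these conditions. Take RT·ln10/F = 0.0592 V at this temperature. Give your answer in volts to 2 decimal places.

Tl⁺/Tl is reduced (cathode, E° = −0.34 V) and Mn²⁺/Mn is oxidized (anode).
The standard potential is −0.34 − (−1.17) = +0.83 V and the balanced reaction transfers n = 2 electrons.
Balancing gives 2 Tl^+(aq) + Mn(s) → 2 Tl(s) + Mn^2+(aq); hence Q = [Mn^2+(aq)] / [Tl^+(aq)]^2 = 917 (log Q = 2.962).
E = E° − (0.0592/n)·log Q = +0.83 − (0.0592/2)(2.962) = +0.74 V.

+0.74 V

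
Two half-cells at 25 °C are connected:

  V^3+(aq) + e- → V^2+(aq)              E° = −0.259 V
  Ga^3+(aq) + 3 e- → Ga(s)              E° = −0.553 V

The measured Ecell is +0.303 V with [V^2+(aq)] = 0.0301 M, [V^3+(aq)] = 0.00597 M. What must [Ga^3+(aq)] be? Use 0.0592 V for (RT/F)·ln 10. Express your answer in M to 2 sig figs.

With V³⁺/V²⁺ at the cathode and Ga³⁺/Ga at the anode, E°cell = −0.259 − (−0.553) = +0.294 V (n = 3).
Since E = E° − (0.0592/n)·log Q, log Q = n(E° − E)/0.0592 = −0.456.
The balanced reaction is 3 V^3+(aq) + Ga(s) → 3 V^2+(aq) + Ga^3+(aq), so Q = ([V^2+(aq)]^3·[Ga^3+(aq)]) / [V^3+(aq)]^3.
Isolating [Ga^3+(aq)] in Q = 10^{−0.456} yields log [Ga^3+(aq)] = −2.564, i.e. 0.0027 M.

0.0027 M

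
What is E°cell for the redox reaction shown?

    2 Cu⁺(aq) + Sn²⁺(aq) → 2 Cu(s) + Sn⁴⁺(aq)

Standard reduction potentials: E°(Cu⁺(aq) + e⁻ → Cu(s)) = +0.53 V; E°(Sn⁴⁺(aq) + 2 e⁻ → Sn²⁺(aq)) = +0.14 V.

+0.39 V

In the reaction as written, Cu⁺(aq) is reduced (cathode) and Sn⁴⁺(aq) is produced by oxidation at the anode.
E°cell = E°(cathode) − E°(anode) = +0.53 − (+0.14) = +0.39 V.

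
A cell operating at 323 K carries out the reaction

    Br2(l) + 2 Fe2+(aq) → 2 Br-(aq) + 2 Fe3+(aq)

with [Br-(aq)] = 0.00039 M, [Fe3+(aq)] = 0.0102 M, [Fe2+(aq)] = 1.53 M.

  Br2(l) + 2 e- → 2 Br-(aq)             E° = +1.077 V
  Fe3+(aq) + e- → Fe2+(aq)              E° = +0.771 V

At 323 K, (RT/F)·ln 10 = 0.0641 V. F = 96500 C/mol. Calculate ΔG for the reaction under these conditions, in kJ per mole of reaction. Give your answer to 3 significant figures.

−128 kJ/mol

The standard cell potential is +1.077 − (+0.771) = +0.306 V, with n = 2 electrons in the balanced equation.
Q = ([Br-(aq)]^2·[Fe3+(aq)]^2) / [Fe2+(aq)]^2 = 6.76×10^−12, so log Q = −11.170 and E = +0.306 − (0.0641/2)(−11.170) = +0.6640 V.
Then ΔG = −nFE = −2 × 96500 × +0.6640 J/mol = −128 kJ/mol.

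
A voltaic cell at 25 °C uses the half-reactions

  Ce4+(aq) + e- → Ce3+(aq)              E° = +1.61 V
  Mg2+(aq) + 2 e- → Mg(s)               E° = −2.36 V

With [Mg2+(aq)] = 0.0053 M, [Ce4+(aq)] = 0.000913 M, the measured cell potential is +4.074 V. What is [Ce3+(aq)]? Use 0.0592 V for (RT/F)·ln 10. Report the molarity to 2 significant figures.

0.00022 M

With Ce⁴⁺/Ce³⁺ at the cathode and Mg²⁺/Mg at the anode, E°cell = +1.61 − (−2.36) = +3.97 V (n = 2).
From the Nernst equation, log Q = n(E° − E)/0.0592 = 2·(+3.97 − (+4.074))/0.0592 = −3.514.
The balanced reaction is 2 Ce4+(aq) + Mg(s) → 2 Ce3+(aq) + Mg2+(aq), so Q = ([Ce3+(aq)]^2·[Mg2+(aq)]) / [Ce4+(aq)]^2.
Substituting the known concentrations and solving, log [Ce3+(aq)] = −3.659 and [Ce3+(aq)] = 0.00022 M.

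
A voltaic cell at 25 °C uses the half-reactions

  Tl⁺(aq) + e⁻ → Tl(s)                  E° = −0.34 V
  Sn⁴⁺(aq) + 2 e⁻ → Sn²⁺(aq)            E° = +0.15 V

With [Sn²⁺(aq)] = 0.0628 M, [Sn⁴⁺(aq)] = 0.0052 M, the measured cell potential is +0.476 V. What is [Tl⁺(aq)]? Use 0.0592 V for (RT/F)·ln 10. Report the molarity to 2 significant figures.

0.50 M

Sn⁴⁺/Sn²⁺ is the cathode (higher E°); E°cell = +0.15 − (−0.34) = +0.49 V with n = 2.
Since E = E° − (0.0592/n)·log Q, log Q = n(E° − E)/0.0592 = 0.473.
For Sn⁴⁺(aq) + 2 Tl(s) → Sn²⁺(aq) + 2 Tl⁺(aq), the reaction quotient is Q = ([Sn²⁺(aq)]·[Tl⁺(aq)]^2) / [Sn⁴⁺(aq)].
Solving for the unknown gives log [Tl⁺(aq)] = −0.304, so [Tl⁺(aq)] ≈ 0.50 M.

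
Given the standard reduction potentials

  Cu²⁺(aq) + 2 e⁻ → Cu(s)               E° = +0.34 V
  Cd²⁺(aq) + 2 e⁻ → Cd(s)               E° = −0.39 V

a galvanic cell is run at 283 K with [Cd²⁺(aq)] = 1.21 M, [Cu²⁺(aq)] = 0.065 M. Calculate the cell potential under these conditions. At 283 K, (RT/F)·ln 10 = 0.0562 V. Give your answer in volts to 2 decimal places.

+0.69 V

Since E°(Cu²⁺/Cu) > E°(Cd²⁺/Cd), Cu²⁺/Cu serves as the cathode.
The standard potential is +0.34 − (−0.39) = +0.73 V and the balanced reaction transfers n = 2 electrons.
For the overall reaction Cu²⁺(aq) + Cd(s) → Cu(s) + Cd²⁺(aq), Q = [Cd²⁺(aq)] / [Cu²⁺(aq)] = 18.6, giving log Q = 1.270.
By the Nernst equation, E = +0.73 − (0.0562/2)·(1.270) = +0.69 V.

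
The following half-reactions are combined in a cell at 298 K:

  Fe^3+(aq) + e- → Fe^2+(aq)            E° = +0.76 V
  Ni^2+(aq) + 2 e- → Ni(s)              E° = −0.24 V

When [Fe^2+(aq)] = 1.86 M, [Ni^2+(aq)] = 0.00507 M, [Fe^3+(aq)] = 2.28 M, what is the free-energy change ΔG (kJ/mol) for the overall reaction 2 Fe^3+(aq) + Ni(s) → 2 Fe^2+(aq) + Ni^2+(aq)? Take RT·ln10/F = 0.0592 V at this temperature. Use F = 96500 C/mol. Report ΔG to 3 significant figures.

E°cell = +0.76 − (−0.24) = +1.00 V; the balanced reaction transfers n = 2 electrons.
The reaction quotient is ([Fe^2+(aq)]^2·[Ni^2+(aq)]) / [Fe^3+(aq)]^2 = 0.00337; by Nernst, E = +1.00 − (0.0592/2)(−2.472) = +1.0732 V.
ΔG = −nFE = −(2)(96500)(+1.0732) J/mol = −207 kJ/mol.

−207 kJ/mol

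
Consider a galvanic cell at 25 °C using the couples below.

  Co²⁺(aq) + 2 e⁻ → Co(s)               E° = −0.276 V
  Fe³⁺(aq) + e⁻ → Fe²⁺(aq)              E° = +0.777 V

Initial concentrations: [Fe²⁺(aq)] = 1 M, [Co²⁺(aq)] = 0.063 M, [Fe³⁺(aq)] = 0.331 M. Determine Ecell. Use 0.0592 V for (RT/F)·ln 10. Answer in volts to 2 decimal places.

The Fe³⁺/Fe²⁺ couple has the more positive E°, so it is the cathode; Co²⁺/Co is the anode.
E°cell = E°cat − E°an = +0.777 − (−0.276) = +1.053 V; n = 2.
The balanced reaction is 2 Fe³⁺(aq) + Co(s) → 2 Fe²⁺(aq) + Co²⁺(aq), so Q = ([Fe²⁺(aq)]^2·[Co²⁺(aq)]) / [Fe³⁺(aq)]^2 = 0.575 and log Q = −0.240.
E = E° − (0.0592/n)·log Q = +1.053 − (0.0592/2)(−0.240) = +1.06 V.

+1.06 V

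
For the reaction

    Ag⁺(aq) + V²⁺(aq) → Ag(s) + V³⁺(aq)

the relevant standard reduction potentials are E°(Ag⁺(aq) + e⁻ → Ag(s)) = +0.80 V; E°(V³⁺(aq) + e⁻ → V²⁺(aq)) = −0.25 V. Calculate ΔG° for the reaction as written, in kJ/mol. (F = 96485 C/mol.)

−101 kJ/mol

In the reaction as written Ag⁺(aq) is reduced, so the Ag⁺/Ag couple is the cathode and V³⁺/V²⁺ is the anode.
E°cell = +0.80 − (−0.25) = +1.05 V; balancing electrons gives n = 1.
ΔG° = −nFE°cell = −(1)(96485)(+1.05) J/mol = −101 kJ/mol.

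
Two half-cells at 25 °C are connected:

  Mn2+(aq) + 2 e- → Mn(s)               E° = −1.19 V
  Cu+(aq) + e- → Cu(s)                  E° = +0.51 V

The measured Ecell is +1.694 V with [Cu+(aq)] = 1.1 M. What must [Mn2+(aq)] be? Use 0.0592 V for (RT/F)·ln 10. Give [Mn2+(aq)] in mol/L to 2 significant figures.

1.9 M

Cu⁺/Cu is the cathode (higher E°); E°cell = +0.51 − (−1.19) = +1.70 V with n = 2.
From the Nernst equation, log Q = n(E° − E)/0.0592 = 2·(+1.70 − (+1.694))/0.0592 = 0.203.
The balanced reaction is 2 Cu+(aq) + Mn(s) → 2 Cu(s) + Mn2+(aq), so Q = [Mn2+(aq)] / [Cu+(aq)]^2.
Solving for the unknown gives log [Mn2+(aq)] = 0.286, so [Mn2+(aq)] ≈ 1.9 M.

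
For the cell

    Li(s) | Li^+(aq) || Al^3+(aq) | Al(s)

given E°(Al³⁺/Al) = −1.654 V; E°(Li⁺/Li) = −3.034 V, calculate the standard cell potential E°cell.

+1.380 V

By convention the left-hand electrode in cell notation is the anode (oxidation) and the right-hand electrode is the cathode (reduction).
E°cell = E°(right) − E°(left) = −1.654 − (−3.034) = +1.380 V.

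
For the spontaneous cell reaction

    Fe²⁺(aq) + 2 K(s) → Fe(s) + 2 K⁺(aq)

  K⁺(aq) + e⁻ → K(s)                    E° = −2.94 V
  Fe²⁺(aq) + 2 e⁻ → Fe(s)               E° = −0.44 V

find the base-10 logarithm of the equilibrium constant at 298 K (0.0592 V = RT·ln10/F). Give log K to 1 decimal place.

log K = 84.5

The Fe²⁺/Fe couple is reduced (cathode); E°cell = −0.44 − (−2.94) = +2.50 V with n = 2.
At equilibrium E = 0, so log K = nE°cell / 0.0592 = (2)(+2.50) / 0.0592 = 84.5.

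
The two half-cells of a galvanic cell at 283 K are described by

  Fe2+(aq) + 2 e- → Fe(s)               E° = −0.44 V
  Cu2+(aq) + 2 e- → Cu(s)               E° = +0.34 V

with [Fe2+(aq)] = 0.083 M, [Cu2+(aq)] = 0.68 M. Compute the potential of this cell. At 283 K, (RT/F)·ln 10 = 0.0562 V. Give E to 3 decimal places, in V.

+0.806 V

Cu²⁺/Cu is reduced (cathode, E° = +0.34 V) and Fe²⁺/Fe is oxidized (anode).
The standard potential is +0.34 − (−0.44) = +0.78 V and the balanced reaction transfers n = 2 electrons.
The balanced reaction is Cu2+(aq) + Fe(s) → Cu(s) + Fe2+(aq), so Q = [Fe2+(aq)] / [Cu2+(aq)] = 0.122 and log Q = −0.913.
Applying E = E° − (RT ln10/nF)·log Q gives +0.78 − (0.0562/2)(−0.913) = +0.806 V.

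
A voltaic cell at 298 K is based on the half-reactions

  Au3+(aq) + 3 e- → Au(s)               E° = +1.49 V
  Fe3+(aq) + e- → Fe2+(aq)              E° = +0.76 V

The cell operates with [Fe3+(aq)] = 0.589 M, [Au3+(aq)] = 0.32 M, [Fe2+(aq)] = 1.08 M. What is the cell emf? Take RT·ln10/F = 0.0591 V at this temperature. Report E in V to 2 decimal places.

+0.74 V

The Au³⁺/Au couple has the more positive E°, so it is the cathode; Fe³⁺/Fe²⁺ is the anode.
E°cell = E°cat − E°an = +1.49 − (+0.76) = +0.73 V; n = 3.
Balancing gives Au3+(aq) + 3 Fe2+(aq) → Au(s) + 3 Fe3+(aq); hence Q = [Fe3+(aq)]^3 / ([Au3+(aq)]·[Fe2+(aq)]^3) = 0.507 (log Q = −0.295).
E = E° − (0.0591/n)·log Q = +0.73 − (0.0591/3)(−0.295) = +0.74 V.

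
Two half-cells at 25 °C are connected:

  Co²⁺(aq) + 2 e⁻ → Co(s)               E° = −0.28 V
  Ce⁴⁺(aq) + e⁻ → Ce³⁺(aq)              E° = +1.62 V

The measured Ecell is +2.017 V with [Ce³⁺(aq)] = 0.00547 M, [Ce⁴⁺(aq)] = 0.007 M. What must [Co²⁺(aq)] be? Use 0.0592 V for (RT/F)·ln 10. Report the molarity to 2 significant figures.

Ce⁴⁺/Ce³⁺ is the cathode (higher E°); E°cell = +1.62 − (−0.28) = +1.90 V with n = 2.
From the Nernst equation, log Q = n(E° − E)/0.0592 = 2·(+1.90 − (+2.017))/0.0592 = −3.953.
Balancing electrons gives 2 Ce⁴⁺(aq) + Co(s) → 2 Ce³⁺(aq) + Co²⁺(aq); thus Q = ([Ce³⁺(aq)]^2·[Co²⁺(aq)]) / [Ce⁴⁺(aq)]^2.
Solving for the unknown gives log [Co²⁺(aq)] = −3.739, so [Co²⁺(aq)] ≈ 0.00018 M.

0.00018 M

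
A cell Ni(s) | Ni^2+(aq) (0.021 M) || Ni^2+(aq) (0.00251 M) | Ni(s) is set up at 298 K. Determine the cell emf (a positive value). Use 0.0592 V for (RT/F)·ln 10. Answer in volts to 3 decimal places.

0.027 V

For a concentration cell E°cell = 0, since both electrodes use the same couple.
The compartment with the higher Ni^2+(aq) concentration (0.021 M) acts as the cathode; ions are reduced there and produced at the dilute (0.00251 M) anode.
With n = 2, Ecell = −(0.0592/2)·log([dilute]/[conc]) = −(0.0592/2)·log(0.00251/0.021) = +0.027 V.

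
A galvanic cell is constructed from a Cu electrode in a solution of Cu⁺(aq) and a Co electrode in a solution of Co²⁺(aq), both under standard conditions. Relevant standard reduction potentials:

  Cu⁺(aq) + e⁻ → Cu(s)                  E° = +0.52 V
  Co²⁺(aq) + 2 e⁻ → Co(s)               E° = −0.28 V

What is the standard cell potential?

Of the two couples in this cell, the one with the more positive reduction potential is reduced at the cathode: here that is Cu⁺/Cu (+0.52 V); Co²⁺/Co (−0.28 V) is the anode.
E°cell = E°(cathode) − E°(anode) = +0.52 − (−0.28) = +0.80 V.

+0.80 V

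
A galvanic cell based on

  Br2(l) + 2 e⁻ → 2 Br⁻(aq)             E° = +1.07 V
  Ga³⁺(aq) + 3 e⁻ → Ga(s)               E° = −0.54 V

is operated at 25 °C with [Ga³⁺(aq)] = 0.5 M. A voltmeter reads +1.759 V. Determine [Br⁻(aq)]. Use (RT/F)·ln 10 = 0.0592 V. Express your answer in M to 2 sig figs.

0.0038 M

The Br₂/Br⁻ couple has the larger reduction potential, so it is the cathode: E°cell = +1.07 − (−0.54) = +1.61 V and n = 6.
Since E = E° − (0.0592/n)·log Q, log Q = n(E° − E)/0.0592 = −15.101.
Balancing electrons gives 3 Br2(l) + 2 Ga(s) → 6 Br⁻(aq) + 2 Ga³⁺(aq); thus Q = [Br⁻(aq)]^6·[Ga³⁺(aq)]^2.
Solving for the unknown gives log [Br⁻(aq)] = −2.416, so [Br⁻(aq)] ≈ 0.0038 M.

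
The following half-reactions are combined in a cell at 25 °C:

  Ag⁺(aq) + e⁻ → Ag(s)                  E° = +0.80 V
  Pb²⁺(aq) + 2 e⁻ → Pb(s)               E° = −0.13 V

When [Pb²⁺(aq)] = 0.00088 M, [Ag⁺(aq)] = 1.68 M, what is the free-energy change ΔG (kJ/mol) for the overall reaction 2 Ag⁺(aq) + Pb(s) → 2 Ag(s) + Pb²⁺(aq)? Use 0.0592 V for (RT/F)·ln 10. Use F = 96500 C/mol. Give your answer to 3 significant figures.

The standard cell potential is +0.80 − (−0.13) = +0.93 V, with n = 2 electrons in the balanced equation.
The reaction quotient is [Pb²⁺(aq)] / [Ag⁺(aq)]^2 = 0.000312; by Nernst, E = +0.93 − (0.0592/2)(−3.506) = +1.0338 V.
ΔG = −nFE = −(2)(96500)(+1.0338) J/mol = −200 kJ/mol.

−200 kJ/mol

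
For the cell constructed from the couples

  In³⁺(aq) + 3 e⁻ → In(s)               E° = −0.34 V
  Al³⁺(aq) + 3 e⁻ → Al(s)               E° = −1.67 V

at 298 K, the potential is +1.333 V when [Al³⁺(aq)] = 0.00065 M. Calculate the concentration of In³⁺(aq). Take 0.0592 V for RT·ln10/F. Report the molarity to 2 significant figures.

0.00092 M

In³⁺/In is the cathode (higher E°); E°cell = −0.34 − (−1.67) = +1.33 V with n = 3.
Rearranging E = E° − (0.0592/n)·log Q gives log Q = 3(+1.33 − (+1.333))/0.0592 = −0.152.
The balanced reaction is In³⁺(aq) + Al(s) → In(s) + Al³⁺(aq), so Q = [Al³⁺(aq)] / [In³⁺(aq)].
Solving for the unknown gives log [In³⁺(aq)] = −3.035, so [In³⁺(aq)] ≈ 0.00092 M.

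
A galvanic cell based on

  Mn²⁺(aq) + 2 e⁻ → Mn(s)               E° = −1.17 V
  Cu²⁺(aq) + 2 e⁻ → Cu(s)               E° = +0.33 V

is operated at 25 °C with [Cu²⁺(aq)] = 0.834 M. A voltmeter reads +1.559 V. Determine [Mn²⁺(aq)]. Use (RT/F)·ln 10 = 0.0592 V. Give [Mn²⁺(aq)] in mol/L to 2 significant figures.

0.0085 M

With Cu²⁺/Cu at the cathode and Mn²⁺/Mn at the anode, E°cell = +0.33 − (−1.17) = +1.50 V (n = 2).
Rearranging E = E° − (0.0592/n)·log Q gives log Q = 2(+1.50 − (+1.559))/0.0592 = −1.993.
For Cu²⁺(aq) + Mn(s) → Cu(s) + Mn²⁺(aq), the reaction quotient is Q = [Mn²⁺(aq)] / [Cu²⁺(aq)].
Isolating [Mn²⁺(aq)] in Q = 10^{−1.993} yields log [Mn²⁺(aq)] = −2.072, i.e. 0.0085 M.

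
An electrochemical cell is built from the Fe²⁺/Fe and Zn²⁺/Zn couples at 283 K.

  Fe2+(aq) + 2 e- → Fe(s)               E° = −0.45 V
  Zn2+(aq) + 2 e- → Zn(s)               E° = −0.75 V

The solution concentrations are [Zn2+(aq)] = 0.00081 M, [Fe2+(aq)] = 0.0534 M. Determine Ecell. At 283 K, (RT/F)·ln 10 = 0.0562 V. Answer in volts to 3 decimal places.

+0.351 V

The Fe²⁺/Fe couple has the more positive E°, so it is the cathode; Zn²⁺/Zn is the anode.
The standard potential is −0.45 − (−0.75) = +0.30 V and the balanced reaction transfers n = 2 electrons.
The balanced reaction is Fe2+(aq) + Zn(s) → Fe(s) + Zn2+(aq), so Q = [Zn2+(aq)] / [Fe2+(aq)] = 0.0152 and log Q = −1.819.
By the Nernst equation, E = +0.30 − (0.0562/2)·(−1.819) = +0.351 V.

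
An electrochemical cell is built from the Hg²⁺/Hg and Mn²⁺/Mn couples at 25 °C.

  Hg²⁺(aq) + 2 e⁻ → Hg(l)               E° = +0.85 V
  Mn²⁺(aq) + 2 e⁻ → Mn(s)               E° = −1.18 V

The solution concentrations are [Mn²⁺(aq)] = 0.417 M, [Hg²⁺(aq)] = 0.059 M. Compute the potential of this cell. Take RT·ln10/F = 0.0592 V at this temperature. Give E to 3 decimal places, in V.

Since E°(Hg²⁺/Hg) > E°(Mn²⁺/Mn), Hg²⁺/Hg serves as the cathode.
The standard potential is +0.85 − (−1.18) = +2.03 V and the balanced reaction transfers n = 2 electrons.
The balanced reaction is Hg²⁺(aq) + Mn(s) → Hg(l) + Mn²⁺(aq), so Q = [Mn²⁺(aq)] / [Hg²⁺(aq)] = 7.07 and log Q = 0.849.
Applying E = E° − (RT ln10/nF)·log Q gives +2.03 − (0.0592/2)(0.849) = +2.005 V.

+2.005 V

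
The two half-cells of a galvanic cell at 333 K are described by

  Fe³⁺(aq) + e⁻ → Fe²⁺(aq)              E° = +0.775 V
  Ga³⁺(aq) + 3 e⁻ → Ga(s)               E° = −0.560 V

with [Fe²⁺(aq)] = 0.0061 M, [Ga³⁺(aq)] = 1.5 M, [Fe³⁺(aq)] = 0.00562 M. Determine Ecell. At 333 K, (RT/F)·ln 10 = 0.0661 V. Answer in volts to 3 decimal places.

+1.329 V

Fe³⁺/Fe²⁺ is reduced (cathode, E° = +0.775 V) and Ga³⁺/Ga is oxidized (anode).
E°cell = E°cat − E°an = +0.775 − (−0.560) = +1.335 V; n = 3.
The balanced reaction is 3 Fe³⁺(aq) + Ga(s) → 3 Fe²⁺(aq) + Ga³⁺(aq), so Q = ([Fe²⁺(aq)]^3·[Ga³⁺(aq)]) / [Fe³⁺(aq)]^3 = 1.92 and log Q = 0.283.
By the Nernst equation, E = +1.335 − (0.0661/3)·(0.283) = +1.329 V.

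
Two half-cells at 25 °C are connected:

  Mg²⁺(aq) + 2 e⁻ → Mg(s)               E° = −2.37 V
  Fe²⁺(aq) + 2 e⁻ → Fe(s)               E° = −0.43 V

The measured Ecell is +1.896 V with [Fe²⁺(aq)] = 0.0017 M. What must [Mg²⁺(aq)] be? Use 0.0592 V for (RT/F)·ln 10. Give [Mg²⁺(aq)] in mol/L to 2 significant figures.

0.052 M

Fe²⁺/Fe is the cathode (higher E°); E°cell = −0.43 − (−2.37) = +1.94 V with n = 2.
Since E = E° − (0.0592/n)·log Q, log Q = n(E° − E)/0.0592 = 1.486.
For Fe²⁺(aq) + Mg(s) → Fe(s) + Mg²⁺(aq), the reaction quotient is Q = [Mg²⁺(aq)] / [Fe²⁺(aq)].
Solving for the unknown gives log [Mg²⁺(aq)] = −1.284, so [Mg²⁺(aq)] ≈ 0.052 M.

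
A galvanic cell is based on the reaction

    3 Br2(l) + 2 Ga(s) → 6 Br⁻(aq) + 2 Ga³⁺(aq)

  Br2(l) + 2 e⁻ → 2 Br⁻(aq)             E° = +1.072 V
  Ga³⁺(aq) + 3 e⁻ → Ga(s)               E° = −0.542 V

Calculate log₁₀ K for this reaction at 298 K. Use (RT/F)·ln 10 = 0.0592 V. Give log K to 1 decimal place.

The Br₂/Br⁻ couple is reduced (cathode); E°cell = +1.072 − (−0.542) = +1.614 V with n = 6.
At equilibrium E = 0, so log K = nE°cell / 0.0592 = (6)(+1.614) / 0.0592 = 163.6.

log K = 163.6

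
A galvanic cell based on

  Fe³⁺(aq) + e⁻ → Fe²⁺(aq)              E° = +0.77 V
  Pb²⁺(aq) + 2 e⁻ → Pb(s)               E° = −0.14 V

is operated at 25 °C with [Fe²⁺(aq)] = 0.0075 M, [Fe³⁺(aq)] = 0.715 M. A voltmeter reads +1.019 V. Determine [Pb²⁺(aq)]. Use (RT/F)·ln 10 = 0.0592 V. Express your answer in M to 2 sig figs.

The Fe³⁺/Fe²⁺ couple has the larger reduction potential, so it is the cathode: E°cell = +0.77 − (−0.14) = +0.91 V and n = 2.
Rearranging E = E° − (0.0592/n)·log Q gives log Q = 2(+0.91 − (+1.019))/0.0592 = −3.682.
Balancing electrons gives 2 Fe³⁺(aq) + Pb(s) → 2 Fe²⁺(aq) + Pb²⁺(aq); thus Q = ([Fe²⁺(aq)]^2·[Pb²⁺(aq)]) / [Fe³⁺(aq)]^2.
Solving for the unknown gives log [Pb²⁺(aq)] = 0.276, so [Pb²⁺(aq)] ≈ 1.9 M.

1.9 M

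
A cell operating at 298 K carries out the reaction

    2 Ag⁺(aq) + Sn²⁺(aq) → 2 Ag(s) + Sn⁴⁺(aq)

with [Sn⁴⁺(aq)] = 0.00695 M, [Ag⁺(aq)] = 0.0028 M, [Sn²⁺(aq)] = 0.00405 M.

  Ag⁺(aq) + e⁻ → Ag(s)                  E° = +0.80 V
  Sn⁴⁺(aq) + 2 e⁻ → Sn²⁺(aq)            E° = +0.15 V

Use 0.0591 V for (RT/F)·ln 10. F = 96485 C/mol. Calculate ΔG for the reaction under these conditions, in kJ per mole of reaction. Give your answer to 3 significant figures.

−95.0 kJ/mol

The standard cell potential is +0.80 − (+0.15) = +0.65 V, with n = 2 electrons in the balanced equation.
Q = [Sn⁴⁺(aq)] / ([Ag⁺(aq)]^2·[Sn²⁺(aq)]) = 2.19×10^5, so log Q = 5.340 and E = +0.65 − (0.0591/2)(5.340) = +0.4922 V.
Then ΔG = −nFE = −2 × 96485 × +0.4922 J/mol = −95.0 kJ/mol.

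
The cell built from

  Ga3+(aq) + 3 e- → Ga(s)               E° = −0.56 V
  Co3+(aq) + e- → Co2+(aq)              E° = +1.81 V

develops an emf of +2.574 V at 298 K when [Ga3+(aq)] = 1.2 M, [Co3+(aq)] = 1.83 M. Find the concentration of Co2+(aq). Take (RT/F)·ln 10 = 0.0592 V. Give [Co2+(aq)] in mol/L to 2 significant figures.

Co³⁺/Co²⁺ is the cathode (higher E°); E°cell = +1.81 − (−0.56) = +2.37 V with n = 3.
Rearranging E = E° − (0.0592/n)·log Q gives log Q = 3(+2.37 − (+2.574))/0.0592 = −10.338.
For 3 Co3+(aq) + Ga(s) → 3 Co2+(aq) + Ga3+(aq), the reaction quotient is Q = ([Co2+(aq)]^3·[Ga3+(aq)]) / [Co3+(aq)]^3.
Isolating [Co2+(aq)] in Q = 10^{−10.338} yields log [Co2+(aq)] = −3.210, i.e. 0.00062 M.

0.00062 M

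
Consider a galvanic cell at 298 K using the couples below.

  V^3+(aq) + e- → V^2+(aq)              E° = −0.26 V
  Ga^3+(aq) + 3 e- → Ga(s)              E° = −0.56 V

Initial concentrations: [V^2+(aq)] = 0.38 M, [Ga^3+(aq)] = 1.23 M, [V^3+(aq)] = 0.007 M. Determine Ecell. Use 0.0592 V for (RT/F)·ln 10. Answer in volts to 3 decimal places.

V³⁺/V²⁺ is reduced (cathode, E° = −0.26 V) and Ga³⁺/Ga is oxidized (anode).
E°cell = E°cat − E°an = −0.26 − (−0.56) = +0.30 V; n = 3.
The balanced reaction is 3 V^3+(aq) + Ga(s) → 3 V^2+(aq) + Ga^3+(aq), so Q = ([V^2+(aq)]^3·[Ga^3+(aq)]) / [V^3+(aq)]^3 = 1.97×10^5 and log Q = 5.294.
By the Nernst equation, E = +0.30 − (0.0592/3)·(5.294) = +0.196 V.

+0.196 V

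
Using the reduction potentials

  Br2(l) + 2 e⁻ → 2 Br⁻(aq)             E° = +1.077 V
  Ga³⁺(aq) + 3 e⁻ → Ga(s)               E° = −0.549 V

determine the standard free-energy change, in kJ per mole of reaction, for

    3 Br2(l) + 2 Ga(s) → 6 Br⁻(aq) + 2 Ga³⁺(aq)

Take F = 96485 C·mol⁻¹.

In the reaction as written Br2(l) is reduced, so the Br₂/Br⁻ couple is the cathode and Ga³⁺/Ga is the anode.
E°cell = +1.077 − (−0.549) = +1.626 V; balancing electrons gives n = 6.
ΔG° = −nFE°cell = −(6)(96485)(+1.626) J/mol = −941 kJ/mol.

−941 kJ/mol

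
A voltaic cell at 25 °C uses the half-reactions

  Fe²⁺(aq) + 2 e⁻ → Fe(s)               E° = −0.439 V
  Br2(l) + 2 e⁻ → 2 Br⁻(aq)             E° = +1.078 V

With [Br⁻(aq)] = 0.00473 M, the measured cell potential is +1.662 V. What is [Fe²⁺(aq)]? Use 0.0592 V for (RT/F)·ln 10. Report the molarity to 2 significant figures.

The Br₂/Br⁻ couple has the larger reduction potential, so it is the cathode: E°cell = +1.078 − (−0.439) = +1.517 V and n = 2.
Since E = E° − (0.0592/n)·log Q, log Q = n(E° − E)/0.0592 = −4.899.
Balancing electrons gives Br2(l) + Fe(s) → 2 Br⁻(aq) + Fe²⁺(aq); thus Q = [Br⁻(aq)]^2·[Fe²⁺(aq)].
Solving for the unknown gives log [Fe²⁺(aq)] = −0.249, so [Fe²⁺(aq)] ≈ 0.56 M.

0.56 M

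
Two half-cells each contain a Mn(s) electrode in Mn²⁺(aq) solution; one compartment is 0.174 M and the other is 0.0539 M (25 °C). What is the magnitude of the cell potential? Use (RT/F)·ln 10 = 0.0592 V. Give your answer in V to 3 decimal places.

For a concentration cell E°cell = 0, since both electrodes use the same couple.
The compartment with the higher Mn²⁺(aq) concentration (0.174 M) acts as the cathode; ions are reduced there and produced at the dilute (0.0539 M) anode.
With n = 2, Ecell = −(0.0592/2)·log([dilute]/[conc]) = −(0.0592/2)·log(0.0539/0.174) = +0.015 V.

0.015 V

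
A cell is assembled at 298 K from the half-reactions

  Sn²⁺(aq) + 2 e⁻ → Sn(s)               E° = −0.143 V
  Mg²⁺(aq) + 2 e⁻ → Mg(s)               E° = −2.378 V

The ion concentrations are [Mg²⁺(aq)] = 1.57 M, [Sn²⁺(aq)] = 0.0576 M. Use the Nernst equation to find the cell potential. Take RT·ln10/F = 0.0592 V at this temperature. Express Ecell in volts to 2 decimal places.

+2.19 V

The Sn²⁺/Sn couple has the more positive E°, so it is the cathode; Mg²⁺/Mg is the anode.
E°cell = E°cat − E°an = −0.143 − (−2.378) = +2.235 V; n = 2.
Balancing gives Sn²⁺(aq) + Mg(s) → Sn(s) + Mg²⁺(aq); hence Q = [Mg²⁺(aq)] / [Sn²⁺(aq)] = 27.3 (log Q = 1.435).
Applying E = E° − (RT ln10/nF)·log Q gives +2.235 − (0.0592/2)(1.435) = +2.19 V.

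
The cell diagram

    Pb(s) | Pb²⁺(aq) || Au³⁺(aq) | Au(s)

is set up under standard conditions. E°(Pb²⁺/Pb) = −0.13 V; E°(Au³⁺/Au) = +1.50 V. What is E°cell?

By convention the left-hand electrode in cell notation is the anode (oxidation) and the right-hand electrode is the cathode (reduction).
E°cell = E°(right) − E°(left) = +1.50 − (−0.13) = +1.63 V.

+1.63 V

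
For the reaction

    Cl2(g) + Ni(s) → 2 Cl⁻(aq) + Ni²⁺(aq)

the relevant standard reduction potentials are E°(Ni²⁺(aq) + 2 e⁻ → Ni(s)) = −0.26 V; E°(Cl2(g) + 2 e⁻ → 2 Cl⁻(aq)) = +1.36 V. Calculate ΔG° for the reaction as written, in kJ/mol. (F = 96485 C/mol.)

−313 kJ/mol

In the reaction as written Cl2(g) is reduced, so the Cl₂/Cl⁻ couple is the cathode and Ni²⁺/Ni is the anode.
E°cell = +1.36 − (−0.26) = +1.62 V; balancing electrons gives n = 2.
ΔG° = −nFE°cell = −(2)(96485)(+1.62) J/mol = −313 kJ/mol.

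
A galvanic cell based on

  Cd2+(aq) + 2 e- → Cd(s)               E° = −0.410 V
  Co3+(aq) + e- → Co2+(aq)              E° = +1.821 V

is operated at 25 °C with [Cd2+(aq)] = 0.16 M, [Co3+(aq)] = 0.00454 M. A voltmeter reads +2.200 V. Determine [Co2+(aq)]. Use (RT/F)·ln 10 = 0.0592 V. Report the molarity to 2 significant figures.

Co³⁺/Co²⁺ is the cathode (higher E°); E°cell = +1.821 − (−0.410) = +2.231 V with n = 2.
Since E = E° − (0.0592/n)·log Q, log Q = n(E° − E)/0.0592 = 1.047.
Balancing electrons gives 2 Co3+(aq) + Cd(s) → 2 Co2+(aq) + Cd2+(aq); thus Q = ([Co2+(aq)]^2·[Cd2+(aq)]) / [Co3+(aq)]^2.
Isolating [Co2+(aq)] in Q = 10^{1.047} yields log [Co2+(aq)] = −1.422, i.e. 0.038 M.

0.038 M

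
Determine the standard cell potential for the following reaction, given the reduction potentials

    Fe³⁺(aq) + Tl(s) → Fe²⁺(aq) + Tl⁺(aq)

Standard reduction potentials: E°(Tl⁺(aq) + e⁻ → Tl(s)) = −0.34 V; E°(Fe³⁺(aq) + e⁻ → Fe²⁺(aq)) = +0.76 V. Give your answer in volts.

Fe³⁺(aq) gains electrons, so the Fe³⁺/Fe²⁺ couple is the cathode; the Tl⁺/Tl couple is the anode.
E°cell = E°(cathode) − E°(anode) = +0.76 − (−0.34) = +1.10 V.

+1.10 V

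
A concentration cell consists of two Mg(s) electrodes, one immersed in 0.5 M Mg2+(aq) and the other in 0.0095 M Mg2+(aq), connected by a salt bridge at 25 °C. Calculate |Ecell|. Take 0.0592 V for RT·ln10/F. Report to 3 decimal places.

For a concentration cell E°cell = 0, since both electrodes use the same couple.
The compartment with the higher Mg2+(aq) concentration (0.5 M) acts as the cathode; ions are reduced there and produced at the dilute (0.0095 M) anode.
With n = 2, Ecell = −(0.0592/2)·log([dilute]/[conc]) = −(0.0592/2)·log(0.0095/0.5) = +0.051 V.

0.051 V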